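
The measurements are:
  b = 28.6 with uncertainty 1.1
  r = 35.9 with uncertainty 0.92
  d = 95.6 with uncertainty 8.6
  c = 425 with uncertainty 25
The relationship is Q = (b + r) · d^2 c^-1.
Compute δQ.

Let u = b + r = 64.5. δu = √(δb² + δr²) = √(1.21 + 0.846) = 1.43, so δu/u = 0.0222.
Q is then a monomial in u, d, c:
δQ/Q = √((δu/u)² + (2·δd/d)² + (-1·δc/c)²) = √(0.000494 + 0.0324 + 0.00346) = 0.191
Q = 1390, so δQ = 0.191 × 1390 = 264.

264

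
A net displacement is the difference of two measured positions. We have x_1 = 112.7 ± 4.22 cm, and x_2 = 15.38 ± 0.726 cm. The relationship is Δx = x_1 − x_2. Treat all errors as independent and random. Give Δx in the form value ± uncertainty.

97.32 ± 4.28 cm

Sums and differences: (δΔx)² = Σ (cᵢ δxᵢ)².
  (δx_1)² = 17.8;  (δx_2)² = 0.527
δΔx = √(18.3) = 4.28 cm
Δx = 97.32 cm.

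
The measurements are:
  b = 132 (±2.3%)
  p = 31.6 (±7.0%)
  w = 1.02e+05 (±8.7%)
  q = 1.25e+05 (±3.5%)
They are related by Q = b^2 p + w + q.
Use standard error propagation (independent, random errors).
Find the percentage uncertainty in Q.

6.07%

Let h = b^2·p = 5.51e+05. δh/h = √((2·δb/b)² + (1·δp/p)²) = √(0.00212 + 0.00490) = 0.0838, so δh = 46100.
Q = h + w + q: δQ = √(δh² + δw² + δq²) = √(2.13e+09 + 7.87e+07 + 1.91e+07) = 47200
Q = 7.78e+05, so δQ/Q = 47200/7.78e+05 = 0.0607.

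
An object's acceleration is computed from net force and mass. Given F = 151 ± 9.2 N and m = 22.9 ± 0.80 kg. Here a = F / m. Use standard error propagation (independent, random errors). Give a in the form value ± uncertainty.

6.59 ± 0.463 m/s^2

For a monomial a ∝ F, m^-1, fractional errors add in quadrature:
  (1·δF/F)² = (1×0.0609)² = 0.00371;  (-1·δm/m)² = (-1×0.0349)² = 0.00122
δa/a = √(0.00493) = 0.0702
a = 6.59 m/s^2, so δa = 0.0702 × 6.59 = 0.463 m/s^2.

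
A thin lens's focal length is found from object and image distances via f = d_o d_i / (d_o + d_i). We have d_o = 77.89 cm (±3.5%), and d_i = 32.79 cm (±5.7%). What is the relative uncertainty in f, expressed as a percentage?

∂f/∂d_o = (d_i/(d_o+d_i))² = 0.0878;  ∂f/∂d_i = (d_o/(d_o+d_i))² = 0.495
δf = √((∂f/∂d_o · δd_o)² + (∂f/∂d_i · δd_i)²) = √(0.0573 + 0.857) = 0.956 cm
f = 23.08 cm, so δf/f = 0.956/23.08 = 0.0414.

4.14%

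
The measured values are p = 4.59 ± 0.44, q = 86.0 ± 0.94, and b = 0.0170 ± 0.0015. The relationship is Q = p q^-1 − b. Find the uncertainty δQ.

Let w = p·q^-1 = 0.0534. δw/w = √((1·δp/p)² + (-1·δq/q)²) = √(0.00919 + 0.000119) = 0.0965, so δw = 0.00515.
Q = w − b: δQ = √(δw² + δb²) = √(2.65e-05 + 2.25e-06) = 0.00536

0.00536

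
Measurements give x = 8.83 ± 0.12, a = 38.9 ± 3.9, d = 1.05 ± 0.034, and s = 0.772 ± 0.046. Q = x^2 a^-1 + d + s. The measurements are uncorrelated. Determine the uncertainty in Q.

0.216

Let p = x^2·a^-1 = 2.00. δp/p = √((2·δx/x)² + (-1·δa/a)²) = √(0.000739 + 0.0101) = 0.104, so δp = 0.208.
Q = p + d + s: δQ = √(δp² + δd² + δs²) = √(0.0433 + 0.00116 + 0.00212) = 0.216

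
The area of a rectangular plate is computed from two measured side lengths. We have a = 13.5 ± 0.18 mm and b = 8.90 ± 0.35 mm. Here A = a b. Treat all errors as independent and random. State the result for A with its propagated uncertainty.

120 ± 4.99 mm^2

A is a product of powers, so relative uncertainties combine in quadrature:
  (1·δa/a)² = (1×0.0133)² = 0.000178;  (1·δb/b)² = (1×0.0393)² = 0.00155
δA/A = √(0.00172) = 0.0415
A = 120 mm^2, so δA = 0.0415 × 120 = 4.99 mm^2.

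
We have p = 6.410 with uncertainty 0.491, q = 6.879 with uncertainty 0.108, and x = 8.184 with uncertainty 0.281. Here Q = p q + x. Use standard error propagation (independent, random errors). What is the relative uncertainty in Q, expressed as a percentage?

Let w = p·q = 44.09. δw/w = √((1·δp/p)² + (1·δq/q)²) = √(0.00587 + 0.000246) = 0.0782, so δw = 3.45.
Q = w + x: δQ = √(δw² + δx²) = √(11.9 + 0.0790) = 3.46
Q = 52.28, so δQ/Q = 3.46/52.28 = 0.0662.

6.62%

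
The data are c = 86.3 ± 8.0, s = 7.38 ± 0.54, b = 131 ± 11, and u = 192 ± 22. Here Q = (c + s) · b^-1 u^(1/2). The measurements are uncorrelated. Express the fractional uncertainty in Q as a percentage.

13.3%

Let w = c + s = 93.7. δw = √(δc² + δs²) = √(64.0 + 0.292) = 8.02, so δw/w = 0.0856.
Q is then a monomial in w, b, u:
δQ/Q = √((δw/w)² + (-1·δb/b)² + (½·δu/u)²) = √(0.00733 + 0.00705 + 0.00328) = 0.133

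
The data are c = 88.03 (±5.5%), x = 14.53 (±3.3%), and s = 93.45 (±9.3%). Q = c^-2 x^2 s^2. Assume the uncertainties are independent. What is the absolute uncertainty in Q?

53.8

Since Q is a product/quotient, work with relative uncertainties:
  (-2·δc/c)² = (-2×0.0550)² = 0.0121;  (2·δx/x)² = (2×0.0330)² = 0.00436;  (2·δs/s)² = (2×0.0930)² = 0.0346
δQ/Q = √(0.0511) = 0.226
Q = 237.9, so δQ = 0.226 × 237.9 = 53.8.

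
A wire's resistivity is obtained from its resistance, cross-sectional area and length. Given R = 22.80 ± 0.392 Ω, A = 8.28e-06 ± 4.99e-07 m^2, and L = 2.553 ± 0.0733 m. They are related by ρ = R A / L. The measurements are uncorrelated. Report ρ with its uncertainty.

(7.395 ± 0.510) × 10^-5 Ω·m

Since ρ is a product/quotient, work with relative uncertainties:
  (1·δR/R)² = (1×0.0172)² = 0.000296;  (1·δA/A)² = (1×0.0603)² = 0.00363;  (-1·δL/L)² = (-1×0.0287)² = 0.000824
δρ/ρ = √(0.00475) = 0.0689
ρ = 7.395e-05 Ω·m, so δρ = 0.0689 × 7.395e-05 = 5.1e-06 Ω·m.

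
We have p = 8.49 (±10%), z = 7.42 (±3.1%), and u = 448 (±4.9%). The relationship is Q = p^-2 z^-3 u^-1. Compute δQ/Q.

0.226

Each factor contributes (exponent × relative error)² to (δQ/Q)²:
  (-2·δp/p)² = (-2×0.100)² = 0.0400;  (-3·δz/z)² = (-3×0.0310)² = 0.00865;  (-1·δu/u)² = (-1×0.0490)² = 0.00240
δQ/Q = √(0.0511) = 0.226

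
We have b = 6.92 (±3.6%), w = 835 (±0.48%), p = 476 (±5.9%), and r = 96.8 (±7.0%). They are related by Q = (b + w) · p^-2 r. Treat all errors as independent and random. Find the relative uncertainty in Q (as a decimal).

0.137

Let u = b + w = 842. δu = √(δb² + δw²) = √(0.0621 + 16.1) = 4.02, so δu/u = 0.00477.
Q is then a monomial in u, p, r:
δQ/Q = √((δu/u)² + (-2·δp/p)² + (1·δr/r)²) = √(2.28e-05 + 0.0139 + 0.00490) = 0.137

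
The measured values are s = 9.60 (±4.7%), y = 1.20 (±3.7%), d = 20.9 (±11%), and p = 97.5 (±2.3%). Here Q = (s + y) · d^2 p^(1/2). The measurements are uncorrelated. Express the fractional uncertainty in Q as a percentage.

22.4%

Let u = s + y = 10.8. δu = √(δs² + δy²) = √(0.204 + 0.00197) = 0.453, so δu/u = 0.0420.
Q is then a monomial in u, d, p:
δQ/Q = √((δu/u)² + (2·δd/d)² + (½·δp/p)²) = √(0.00176 + 0.0484 + 0.000132) = 0.224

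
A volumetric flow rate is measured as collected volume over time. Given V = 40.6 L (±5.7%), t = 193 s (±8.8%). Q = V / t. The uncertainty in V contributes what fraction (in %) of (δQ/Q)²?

(δQ/Q)² = (1·δV/V)² + (-1·δt/t)²
  V term: (1×0.0570)² = 0.00325
  t term: (-1×0.0880)² = 0.00774
Total = 0.0110. Share from V = 0.00325/0.0110 = 0.296.

29.6%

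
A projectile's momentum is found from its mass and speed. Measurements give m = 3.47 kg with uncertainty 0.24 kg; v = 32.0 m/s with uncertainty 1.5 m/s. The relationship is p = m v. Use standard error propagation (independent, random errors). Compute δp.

9.28 kg·m/s

Each factor contributes (exponent × relative error)² to (δp/p)²:
  (1·δm/m)² = (1×0.0692)² = 0.00478;  (1·δv/v)² = (1×0.0469)² = 0.00220
δp/p = √(0.00698) = 0.0836
p = 111 kg·m/s, so δp = 0.0836 × 111 = 9.28 kg·m/s.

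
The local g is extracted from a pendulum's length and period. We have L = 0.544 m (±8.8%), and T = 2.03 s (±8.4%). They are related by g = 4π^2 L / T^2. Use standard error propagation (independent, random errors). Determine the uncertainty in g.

Each factor contributes (exponent × relative error)² to (δg/g)²:
  (1·δL/L)² = (1×0.0880)² = 0.00774;  (-2·δT/T)² = (-2×0.0840)² = 0.0282
δg/g = √(0.0360) = 0.190
g = 5.21 m/s^2, so δg = 0.190 × 5.21 = 0.988 m/s^2.

0.988 m/s^2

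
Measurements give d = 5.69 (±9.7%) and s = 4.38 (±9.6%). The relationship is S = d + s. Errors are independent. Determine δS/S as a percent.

6.89%

For a sum/difference, combine absolute errors in quadrature:
  (δd)² = 0.305;  (δs)² = 0.177
δS = √(0.481) = 0.694
S = 10.1, so δS/S = 0.694/10.1 = 0.0689.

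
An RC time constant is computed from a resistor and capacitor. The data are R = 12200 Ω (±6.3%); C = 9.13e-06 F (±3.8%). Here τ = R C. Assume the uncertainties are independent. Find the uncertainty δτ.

Relative error in a monomial: (δτ/τ)² = Σ (nᵢ · δxᵢ/xᵢ)².
  (1·δR/R)² = (1×0.0630)² = 0.00397;  (1·δC/C)² = (1×0.0380)² = 0.00144
δτ/τ = √(0.00541) = 0.0736
τ = 0.111 s, so δτ = 0.0736 × 0.111 = 0.00820 s.

0.00820 s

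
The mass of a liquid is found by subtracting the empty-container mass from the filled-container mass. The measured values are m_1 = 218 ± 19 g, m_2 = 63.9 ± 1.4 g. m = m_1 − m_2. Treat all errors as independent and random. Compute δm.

19.1 g

Sums and differences: (δm)² = Σ (cᵢ δxᵢ)².
  (δm_1)² = 361;  (δm_2)² = 1.96
δm = √(363) = 19.1 g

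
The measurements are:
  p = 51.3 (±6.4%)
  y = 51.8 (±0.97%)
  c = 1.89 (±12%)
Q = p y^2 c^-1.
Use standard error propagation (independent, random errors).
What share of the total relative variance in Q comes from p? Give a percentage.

(δQ/Q)² = (1·δp/p)² + (2·δy/y)² + (-1·δc/c)²
  p term: (1×0.0640)² = 0.00410
  y term: (2×0.00970)² = 0.000376
  c term: (-1×0.120)² = 0.0144
Total = 0.0189. Share from p = 0.00410/0.0189 = 0.217.

21.7%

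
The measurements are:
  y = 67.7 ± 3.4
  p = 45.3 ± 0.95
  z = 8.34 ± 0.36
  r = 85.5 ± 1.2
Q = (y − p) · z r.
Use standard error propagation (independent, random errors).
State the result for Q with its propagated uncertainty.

Let u = y − p = 22.4. δu = √(δy² + δp²) = √(11.6 + 0.902) = 3.53, so δu/u = 0.158.
Q is then a monomial in u, z, r:
δQ/Q = √((δu/u)² + (1·δz/z)² + (1·δr/r)²) = √(0.0248 + 0.00186 + 0.000197) = 0.164
Q = 16000, so δQ = 0.164 × 16000 = 2620.

16000 ± 2620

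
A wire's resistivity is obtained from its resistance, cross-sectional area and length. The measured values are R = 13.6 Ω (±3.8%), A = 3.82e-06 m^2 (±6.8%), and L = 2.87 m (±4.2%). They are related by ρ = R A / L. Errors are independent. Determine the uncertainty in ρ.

Relative error in a monomial: (δρ/ρ)² = Σ (nᵢ · δxᵢ/xᵢ)².
  (1·δR/R)² = (1×0.0380)² = 0.00144;  (1·δA/A)² = (1×0.0680)² = 0.00462;  (-1·δL/L)² = (-1×0.0420)² = 0.00176
δρ/ρ = √(0.00783) = 0.0885
ρ = 1.81e-05 Ω·m, so δρ = 0.0885 × 1.81e-05 = 1.6e-06 Ω·m.

1.6e-06 Ω·m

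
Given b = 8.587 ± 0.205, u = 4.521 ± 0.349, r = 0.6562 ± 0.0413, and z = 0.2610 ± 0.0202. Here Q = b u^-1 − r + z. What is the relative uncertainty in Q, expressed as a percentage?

10.7%

Let p = b·u^-1 = 1.899. δp/p = √((1·δb/b)² + (-1·δu/u)²) = √(0.000570 + 0.00596) = 0.0808, so δp = 0.153.
Q = p − r + z: δQ = √(δp² + δr² + δz²) = √(0.0236 + 0.00171 + 0.000408) = 0.160
Q = 1.504, so δQ/Q = 0.160/1.504 = 0.107.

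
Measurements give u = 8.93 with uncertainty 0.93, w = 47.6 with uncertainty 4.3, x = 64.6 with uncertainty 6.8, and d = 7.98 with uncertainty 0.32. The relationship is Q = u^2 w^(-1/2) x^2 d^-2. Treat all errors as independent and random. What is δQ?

235

Since Q is a product/quotient, work with relative uncertainties:
  (2·δu/u)² = (2×0.104)² = 0.0434;  (−½·δw/w)² = (-0.5×0.0903)² = 0.00204;  (2·δx/x)² = (2×0.105)² = 0.0443;  (-2·δd/d)² = (-2×0.0401)² = 0.00643
δQ/Q = √(0.0962) = 0.310
Q = 757, so δQ = 0.310 × 757 = 235.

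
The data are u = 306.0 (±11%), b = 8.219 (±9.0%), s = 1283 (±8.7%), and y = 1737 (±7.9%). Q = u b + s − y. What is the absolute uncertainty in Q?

399

Let p = u·b = 2515. δp/p = √((1·δu/u)² + (1·δb/b)²) = √(0.0121 + 0.00810) = 0.142, so δp = 357.
Q = p + s − y: δQ = √(δp² + δs² + δy²) = √(1.28e+05 + 12500 + 18800) = 399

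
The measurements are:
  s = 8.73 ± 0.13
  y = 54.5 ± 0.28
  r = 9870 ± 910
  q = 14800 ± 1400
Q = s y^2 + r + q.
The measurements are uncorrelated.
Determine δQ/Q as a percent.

3.43%

Let p = s·y^2 = 25900. δp/p = √((1·δs/s)² + (2·δy/y)²) = √(0.000222 + 0.000106) = 0.0181, so δp = 469.
Q = p + r + q: δQ = √(δp² + δr² + δq²) = √(2.2e+05 + 8.28e+05 + 1.96e+06) = 1730
Q = 50600, so δQ/Q = 1730/50600 = 0.0343.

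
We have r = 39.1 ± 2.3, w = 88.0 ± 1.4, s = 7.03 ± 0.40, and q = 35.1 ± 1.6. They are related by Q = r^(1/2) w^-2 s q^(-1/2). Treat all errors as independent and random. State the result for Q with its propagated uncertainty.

Since Q is a product/quotient, work with relative uncertainties:
  (½·δr/r)² = (0.5×0.0588)² = 0.000865;  (-2·δw/w)² = (-2×0.0159)² = 0.00101;  (1·δs/s)² = (1×0.0569)² = 0.00324;  (−½·δq/q)² = (-0.5×0.0456)² = 0.000519
δQ/Q = √(0.00563) = 0.0751
Q = 0.000958, so δQ = 0.0751 × 0.000958 = 7.19e-05.

(9.58 ± 0.719) × 10^-4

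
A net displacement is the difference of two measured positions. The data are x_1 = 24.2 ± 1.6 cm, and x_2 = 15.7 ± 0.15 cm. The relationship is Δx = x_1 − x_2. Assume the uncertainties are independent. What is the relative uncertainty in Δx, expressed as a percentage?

Absolute uncertainties add in quadrature for a linear combination:
  (δx_1)² = 2.56;  (δx_2)² = 0.0225
δΔx = √(2.58) = 1.61 cm
Δx = 8.50 cm, so δΔx/Δx = 1.61/8.50 = 0.189.

18.9%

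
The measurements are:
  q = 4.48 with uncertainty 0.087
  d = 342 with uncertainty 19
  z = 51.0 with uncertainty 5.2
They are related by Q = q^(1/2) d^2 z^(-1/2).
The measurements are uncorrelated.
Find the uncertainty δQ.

4250

Since Q is a product/quotient, work with relative uncertainties:
  (½·δq/q)² = (0.5×0.0194)² = 9.43e-05;  (2·δd/d)² = (2×0.0556)² = 0.0123;  (−½·δz/z)² = (-0.5×0.102)² = 0.00260
δQ/Q = √(0.0150) = 0.123
Q = 34700, so δQ = 0.123 × 34700 = 4250.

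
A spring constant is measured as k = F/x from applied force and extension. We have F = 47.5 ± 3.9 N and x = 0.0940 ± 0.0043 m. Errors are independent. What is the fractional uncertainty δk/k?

0.0940

Each factor contributes (exponent × relative error)² to (δk/k)²:
  (1·δF/F)² = (1×0.0821)² = 0.00674;  (-1·δx/x)² = (-1×0.0457)² = 0.00209
δk/k = √(0.00883) = 0.0940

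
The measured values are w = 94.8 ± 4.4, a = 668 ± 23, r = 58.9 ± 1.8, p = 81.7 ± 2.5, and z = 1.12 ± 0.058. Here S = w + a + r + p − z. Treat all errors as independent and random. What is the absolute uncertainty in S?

23.6

Absolute uncertainties add in quadrature for a linear combination:
  (δw)² = 19.4;  (δa)² = 529;  (δr)² = 3.24;  (δp)² = 6.25;  (δz)² = 0.00336
δS = √(558) = 23.6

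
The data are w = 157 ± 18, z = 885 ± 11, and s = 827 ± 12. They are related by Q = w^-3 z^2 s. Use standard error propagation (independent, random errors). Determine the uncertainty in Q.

Relative error in a monomial: (δQ/Q)² = Σ (nᵢ · δxᵢ/xᵢ)².
  (-3·δw/w)² = (-3×0.115)² = 0.118;  (2·δz/z)² = (2×0.0124)² = 0.000618;  (1·δs/s)² = (1×0.0145)² = 0.000211
δQ/Q = √(0.119) = 0.345
Q = 167, so δQ = 0.345 × 167 = 57.8.

57.8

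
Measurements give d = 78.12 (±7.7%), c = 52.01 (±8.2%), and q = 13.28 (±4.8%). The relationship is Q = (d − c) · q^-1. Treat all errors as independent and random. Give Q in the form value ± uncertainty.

1.966 ± 0.563

Let u = d − c = 26.11. δu = √(δd² + δc²) = √(36.2 + 18.2) = 7.37, so δu/u = 0.282.
Q is then a monomial in u, q:
δQ/Q = √((δu/u)² + (-1·δq/q)²) = √(0.0798 + 0.00230) = 0.286
Q = 1.966, so δQ = 0.286 × 1.966 = 0.563.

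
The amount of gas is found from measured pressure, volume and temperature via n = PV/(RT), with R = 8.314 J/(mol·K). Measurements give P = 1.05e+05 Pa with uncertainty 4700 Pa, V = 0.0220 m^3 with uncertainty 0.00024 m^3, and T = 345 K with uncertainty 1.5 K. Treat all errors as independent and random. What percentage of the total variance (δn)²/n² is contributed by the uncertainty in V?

(δn/n)² = (1·δP/P)² + (1·δV/V)² + (-1·δT/T)²
  P term: (1×0.0448)² = 0.00200
  V term: (1×0.0109)² = 0.000119
  T term: (-1×0.00435)² = 1.89e-05
Total = 0.00214. Share from V = 0.000119/0.00214 = 0.0556.

5.56%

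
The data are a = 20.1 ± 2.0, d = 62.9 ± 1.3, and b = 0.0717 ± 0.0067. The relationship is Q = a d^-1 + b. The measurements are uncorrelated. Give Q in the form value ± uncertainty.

0.391 ± 0.0332

Let p = a·d^-1 = 0.320. δp/p = √((1·δa/a)² + (-1·δd/d)²) = √(0.00990 + 0.000427) = 0.102, so δp = 0.0325.
Q = p + b: δQ = √(δp² + δb²) = √(0.00105 + 4.49e-05) = 0.0332
Q = 0.391.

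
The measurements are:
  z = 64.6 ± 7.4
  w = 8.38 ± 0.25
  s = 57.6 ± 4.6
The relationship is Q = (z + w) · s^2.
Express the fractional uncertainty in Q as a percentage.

18.9%

Let u = z + w = 73.0. δu = √(δz² + δw²) = √(54.8 + 0.0625) = 7.40, so δu/u = 0.101.
Q is then a monomial in u, s:
δQ/Q = √((δu/u)² + (2·δs/s)²) = √(0.0103 + 0.0255) = 0.189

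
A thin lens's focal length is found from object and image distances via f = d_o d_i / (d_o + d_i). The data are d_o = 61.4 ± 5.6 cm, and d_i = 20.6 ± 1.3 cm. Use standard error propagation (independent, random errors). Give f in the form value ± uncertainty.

15.4 ± 0.810 cm

∂f/∂d_o = (d_i/(d_o+d_i))² = 0.0631;  ∂f/∂d_i = (d_o/(d_o+d_i))² = 0.561
δf = √((∂f/∂d_o · δd_o)² + (∂f/∂d_i · δd_i)²) = √(0.125 + 0.531) = 0.810 cm
f = 15.4 cm.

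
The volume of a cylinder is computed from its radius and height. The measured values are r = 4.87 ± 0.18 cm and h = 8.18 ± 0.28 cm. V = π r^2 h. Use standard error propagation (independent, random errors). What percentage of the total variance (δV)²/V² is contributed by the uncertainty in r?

82.3%

(δV/V)² = (2·δr/r)² + (1·δh/h)²
  r term: (2×0.0370)² = 0.00546
  h term: (1×0.0342)² = 0.00117
Total = 0.00664. Share from r = 0.00546/0.00664 = 0.823.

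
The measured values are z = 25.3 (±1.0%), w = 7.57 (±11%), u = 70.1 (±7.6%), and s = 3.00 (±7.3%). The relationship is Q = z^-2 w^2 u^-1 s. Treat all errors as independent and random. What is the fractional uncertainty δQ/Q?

0.245

Products/powers → add relative errors in quadrature, weighted by exponent:
  (-2·δz/z)² = (-2×0.0100)² = 0.000400;  (2·δw/w)² = (2×0.110)² = 0.0484;  (-1·δu/u)² = (-1×0.0760)² = 0.00578;  (1·δs/s)² = (1×0.0730)² = 0.00533
δQ/Q = √(0.0599) = 0.245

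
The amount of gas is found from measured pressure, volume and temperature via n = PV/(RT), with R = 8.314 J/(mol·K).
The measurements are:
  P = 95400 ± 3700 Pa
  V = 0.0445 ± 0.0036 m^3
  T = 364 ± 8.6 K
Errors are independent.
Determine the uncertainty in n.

0.130 mol

Since n is a product/quotient, work with relative uncertainties:
  (1·δP/P)² = (1×0.0388)² = 0.00150;  (1·δV/V)² = (1×0.0809)² = 0.00654;  (-1·δT/T)² = (-1×0.0236)² = 0.000558
δn/n = √(0.00861) = 0.0928
n = 1.40 mol, so δn = 0.0928 × 1.40 = 0.130 mol.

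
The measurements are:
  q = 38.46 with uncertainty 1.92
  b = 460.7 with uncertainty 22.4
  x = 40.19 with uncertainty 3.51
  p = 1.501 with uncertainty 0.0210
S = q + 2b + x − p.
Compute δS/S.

0.0450

Absolute uncertainties add in quadrature for a linear combination:
  (δq)² = 3.69;  (2·δb)² = 2010;  (δx)² = 12.3;  (δp)² = 0.000441
δS = √(2020) = 45.0
S = 998.5, so δS/S = 45.0/998.5 = 0.0450.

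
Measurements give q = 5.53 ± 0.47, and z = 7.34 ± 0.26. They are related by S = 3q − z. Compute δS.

1.43

Absolute uncertainties add in quadrature for a linear combination:
  (3·δq)² = 1.99;  (δz)² = 0.0676
δS = √(2.06) = 1.43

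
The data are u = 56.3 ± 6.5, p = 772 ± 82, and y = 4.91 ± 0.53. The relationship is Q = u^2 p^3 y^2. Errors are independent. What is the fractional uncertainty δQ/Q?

0.449

Since Q is a product/quotient, work with relative uncertainties:
  (2·δu/u)² = (2×0.115)² = 0.0533;  (3·δp/p)² = (3×0.106)² = 0.102;  (2·δy/y)² = (2×0.108)² = 0.0466
δQ/Q = √(0.201) = 0.449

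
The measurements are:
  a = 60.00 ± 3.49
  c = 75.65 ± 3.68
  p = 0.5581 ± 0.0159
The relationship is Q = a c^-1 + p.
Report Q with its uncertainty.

Let w = a·c^-1 = 0.7931. δw/w = √((1·δa/a)² + (-1·δc/c)²) = √(0.00338 + 0.00237) = 0.0758, so δw = 0.0601.
Q = w + p: δQ = √(δw² + δp²) = √(0.00362 + 0.000253) = 0.0622
Q = 1.351.

1.351 ± 0.0622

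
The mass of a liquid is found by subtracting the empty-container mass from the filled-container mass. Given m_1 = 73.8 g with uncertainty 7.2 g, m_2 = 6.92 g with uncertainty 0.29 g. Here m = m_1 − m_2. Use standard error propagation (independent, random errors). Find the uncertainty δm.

Sums and differences: (δm)² = Σ (cᵢ δxᵢ)².
  (δm_1)² = 51.8;  (δm_2)² = 0.0841
δm = √(51.9) = 7.21 g

7.21 g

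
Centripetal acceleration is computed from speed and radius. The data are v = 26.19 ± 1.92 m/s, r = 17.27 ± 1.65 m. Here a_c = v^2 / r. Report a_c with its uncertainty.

Since a_c is a product/quotient, work with relative uncertainties:
  (2·δv/v)² = (2×0.0733)² = 0.0215;  (-1·δr/r)² = (-1×0.0955)² = 0.00913
δa_c/a_c = √(0.0306) = 0.175
a_c = 39.72 m/s^2, so δa_c = 0.175 × 39.72 = 6.95 m/s^2.

39.72 ± 6.95 m/s^2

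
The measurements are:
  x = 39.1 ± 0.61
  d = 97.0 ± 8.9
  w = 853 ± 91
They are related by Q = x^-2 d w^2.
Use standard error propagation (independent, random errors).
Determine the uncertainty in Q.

10800

Since Q is a product/quotient, work with relative uncertainties:
  (-2·δx/x)² = (-2×0.0156)² = 0.000974;  (1·δd/d)² = (1×0.0918)² = 0.00842;  (2·δw/w)² = (2×0.107)² = 0.0455
δQ/Q = √(0.0549) = 0.234
Q = 46200, so δQ = 0.234 × 46200 = 10800.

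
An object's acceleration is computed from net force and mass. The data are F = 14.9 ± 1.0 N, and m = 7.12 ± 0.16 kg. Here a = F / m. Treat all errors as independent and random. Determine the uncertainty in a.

0.148 m/s^2

Relative error in a monomial: (δa/a)² = Σ (nᵢ · δxᵢ/xᵢ)².
  (1·δF/F)² = (1×0.0671)² = 0.00450;  (-1·δm/m)² = (-1×0.0225)² = 0.000505
δa/a = √(0.00501) = 0.0708
a = 2.09 m/s^2, so δa = 0.0708 × 2.09 = 0.148 m/s^2.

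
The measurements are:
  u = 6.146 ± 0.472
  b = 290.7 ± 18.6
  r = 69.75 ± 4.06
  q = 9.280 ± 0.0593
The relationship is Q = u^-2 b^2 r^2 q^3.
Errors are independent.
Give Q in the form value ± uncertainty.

(8.698 ± 2.02) × 10^9

For a monomial Q ∝ u^-2, b^2, r^2, q^3, fractional errors add in quadrature:
  (-2·δu/u)² = (-2×0.0768)² = 0.0236;  (2·δb/b)² = (2×0.0640)² = 0.0164;  (2·δr/r)² = (2×0.0582)² = 0.0136;  (3·δq/q)² = (3×0.00639)² = 0.000367
δQ/Q = √(0.0539) = 0.232
Q = 8.698e+09, so δQ = 0.232 × 8.698e+09 = 2.02e+09.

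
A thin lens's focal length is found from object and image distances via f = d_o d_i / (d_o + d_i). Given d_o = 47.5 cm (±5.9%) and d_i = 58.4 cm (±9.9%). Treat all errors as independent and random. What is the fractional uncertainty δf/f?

∂f/∂d_o = (d_i/(d_o+d_i))² = 0.304;  ∂f/∂d_i = (d_o/(d_o+d_i))² = 0.201
δf = √((∂f/∂d_o · δd_o)² + (∂f/∂d_i · δd_i)²) = √(0.726 + 1.35) = 1.44 cm
f = 26.2 cm, so δf/f = 1.44/26.2 = 0.0550.

0.0550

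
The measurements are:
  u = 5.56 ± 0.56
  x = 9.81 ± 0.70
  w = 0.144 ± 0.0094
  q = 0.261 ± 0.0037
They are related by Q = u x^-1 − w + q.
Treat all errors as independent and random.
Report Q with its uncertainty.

Let p = u·x^-1 = 0.567. δp/p = √((1·δu/u)² + (-1·δx/x)²) = √(0.0101 + 0.00509) = 0.123, so δp = 0.0700.
Q = p − w + q: δQ = √(δp² + δw² + δq²) = √(0.00489 + 8.84e-05 + 1.37e-05) = 0.0707
Q = 0.684.

0.684 ± 0.0707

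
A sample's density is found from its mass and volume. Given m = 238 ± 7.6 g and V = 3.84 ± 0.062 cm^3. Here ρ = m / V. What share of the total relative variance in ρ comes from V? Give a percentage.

(δρ/ρ)² = (1·δm/m)² + (-1·δV/V)²
  m term: (1×0.0319)² = 0.00102
  V term: (-1×0.0161)² = 0.000261
Total = 0.00128. Share from V = 0.000261/0.00128 = 0.204.

20.4%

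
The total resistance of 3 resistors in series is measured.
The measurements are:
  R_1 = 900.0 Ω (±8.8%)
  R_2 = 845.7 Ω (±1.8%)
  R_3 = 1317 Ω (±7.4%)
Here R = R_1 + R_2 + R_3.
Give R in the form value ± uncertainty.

3063 ± 127 Ω

For a sum/difference, combine absolute errors in quadrature:
  (δR_1)² = 6270;  (δR_2)² = 232;  (δR_3)² = 9500
δR = √(16000) = 127 Ω
R = 3063 Ω.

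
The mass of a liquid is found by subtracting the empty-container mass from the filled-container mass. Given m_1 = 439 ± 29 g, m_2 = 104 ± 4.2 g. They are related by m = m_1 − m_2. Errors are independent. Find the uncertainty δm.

Absolute uncertainties add in quadrature for a linear combination:
  (δm_1)² = 841;  (δm_2)² = 17.6
δm = √(859) = 29.3 g

29.3 g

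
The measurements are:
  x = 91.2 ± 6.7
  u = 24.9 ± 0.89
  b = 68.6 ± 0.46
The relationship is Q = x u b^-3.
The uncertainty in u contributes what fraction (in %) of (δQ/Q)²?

18.0%

(δQ/Q)² = (1·δx/x)² + (1·δu/u)² + (-3·δb/b)²
  x term: (1×0.0735)² = 0.00540
  u term: (1×0.0357)² = 0.00128
  b term: (-3×0.00671)² = 0.000405
Total = 0.00708. Share from u = 0.00128/0.00708 = 0.180.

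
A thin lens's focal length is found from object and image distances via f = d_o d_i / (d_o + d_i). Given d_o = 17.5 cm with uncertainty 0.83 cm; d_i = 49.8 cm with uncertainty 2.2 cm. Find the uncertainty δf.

∂f/∂d_o = (d_i/(d_o+d_i))² = 0.548;  ∂f/∂d_i = (d_o/(d_o+d_i))² = 0.0676
δf = √((∂f/∂d_o · δd_o)² + (∂f/∂d_i · δd_i)²) = √(0.207 + 0.0221) = 0.478 cm

0.478 cm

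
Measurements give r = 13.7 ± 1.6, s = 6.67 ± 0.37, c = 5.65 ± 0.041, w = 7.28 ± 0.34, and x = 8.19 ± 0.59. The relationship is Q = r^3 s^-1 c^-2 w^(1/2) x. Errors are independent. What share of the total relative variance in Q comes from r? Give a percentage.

93.2%

(δQ/Q)² = (3·δr/r)² + (-1·δs/s)² + (-2·δc/c)² + (½·δw/w)² + (1·δx/x)²
  r term: (3×0.117)² = 0.123
  s term: (-1×0.0555)² = 0.00308
  c term: (-2×0.00726)² = 0.000211
  w term: (0.5×0.0467)² = 0.000545
  x term: (1×0.0720)² = 0.00519
Total = 0.132. Share from r = 0.123/0.132 = 0.932.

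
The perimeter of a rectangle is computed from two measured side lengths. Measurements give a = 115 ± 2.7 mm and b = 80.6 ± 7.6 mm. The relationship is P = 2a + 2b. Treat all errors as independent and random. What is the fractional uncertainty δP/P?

Sums and differences: (δP)² = Σ (cᵢ δxᵢ)².
  (2·δa)² = 29.2;  (2·δb)² = 231
δP = √(260) = 16.1 mm
P = 391 mm, so δP/P = 16.1/391 = 0.0412.

0.0412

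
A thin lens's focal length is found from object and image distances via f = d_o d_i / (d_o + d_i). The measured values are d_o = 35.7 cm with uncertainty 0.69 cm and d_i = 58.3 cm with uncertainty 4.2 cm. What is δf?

0.661 cm

∂f/∂d_o = (d_i/(d_o+d_i))² = 0.385;  ∂f/∂d_i = (d_o/(d_o+d_i))² = 0.144
δf = √((∂f/∂d_o · δd_o)² + (∂f/∂d_i · δd_i)²) = √(0.0704 + 0.367) = 0.661 cm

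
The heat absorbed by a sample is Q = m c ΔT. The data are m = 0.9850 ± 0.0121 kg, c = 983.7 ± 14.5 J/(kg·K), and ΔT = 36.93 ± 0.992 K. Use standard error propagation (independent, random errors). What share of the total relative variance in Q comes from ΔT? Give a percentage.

(δQ/Q)² = (1·δm/m)² + (1·δc/c)² + (1·δΔT/ΔT)²
  m term: (1×0.0123)² = 0.000151
  c term: (1×0.0147)² = 0.000217
  ΔT term: (1×0.0269)² = 0.000722
Total = 0.00109. Share from ΔT = 0.000722/0.00109 = 0.662.

66.2%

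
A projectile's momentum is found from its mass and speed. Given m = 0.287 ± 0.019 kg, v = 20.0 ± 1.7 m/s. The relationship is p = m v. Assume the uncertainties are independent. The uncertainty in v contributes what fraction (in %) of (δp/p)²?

(δp/p)² = (1·δm/m)² + (1·δv/v)²
  m term: (1×0.0662)² = 0.00438
  v term: (1×0.0850)² = 0.00722
Total = 0.0116. Share from v = 0.00722/0.0116 = 0.622.

62.2%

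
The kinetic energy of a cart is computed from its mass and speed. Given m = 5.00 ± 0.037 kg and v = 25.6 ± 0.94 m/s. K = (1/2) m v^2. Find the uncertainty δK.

Relative error in a monomial: (δK/K)² = Σ (nᵢ · δxᵢ/xᵢ)².
  (1·δm/m)² = (1×0.00740)² = 5.48e-05;  (2·δv/v)² = (2×0.0367)² = 0.00539
δK/K = √(0.00545) = 0.0738
K = 1640 J, so δK = 0.0738 × 1640 = 121 J.

121 J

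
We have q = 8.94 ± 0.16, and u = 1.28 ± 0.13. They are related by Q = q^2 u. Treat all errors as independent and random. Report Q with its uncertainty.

102 ± 11.0

Products/powers → add relative errors in quadrature, weighted by exponent:
  (2·δq/q)² = (2×0.0179)² = 0.00128;  (1·δu/u)² = (1×0.102)² = 0.0103
δQ/Q = √(0.0116) = 0.108
Q = 102, so δQ = 0.108 × 102 = 11.0.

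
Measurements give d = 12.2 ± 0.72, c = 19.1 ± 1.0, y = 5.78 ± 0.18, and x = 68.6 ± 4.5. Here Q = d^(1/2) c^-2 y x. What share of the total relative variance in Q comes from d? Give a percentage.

5.09%

(δQ/Q)² = (½·δd/d)² + (-2·δc/c)² + (1·δy/y)² + (1·δx/x)²
  d term: (0.5×0.0590)² = 0.000871
  c term: (-2×0.0524)² = 0.0110
  y term: (1×0.0311)² = 0.000970
  x term: (1×0.0656)² = 0.00430
Total = 0.0171. Share from d = 0.000871/0.0171 = 0.0509.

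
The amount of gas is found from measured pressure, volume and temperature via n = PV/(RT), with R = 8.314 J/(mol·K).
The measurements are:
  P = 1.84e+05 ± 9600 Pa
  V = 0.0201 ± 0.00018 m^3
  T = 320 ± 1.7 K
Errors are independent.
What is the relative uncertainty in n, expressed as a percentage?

5.32%

Each factor contributes (exponent × relative error)² to (δn/n)²:
  (1·δP/P)² = (1×0.0522)² = 0.00272;  (1·δV/V)² = (1×0.00896)² = 8.02e-05;  (-1·δT/T)² = (-1×0.00531)² = 2.82e-05
δn/n = √(0.00283) = 0.0532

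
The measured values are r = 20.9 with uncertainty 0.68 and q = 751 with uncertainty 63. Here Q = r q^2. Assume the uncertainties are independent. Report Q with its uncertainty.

Since Q is a product/quotient, work with relative uncertainties:
  (1·δr/r)² = (1×0.0325)² = 0.00106;  (2·δq/q)² = (2×0.0839)² = 0.0281
δQ/Q = √(0.0292) = 0.171
Q = 1.18e+07, so δQ = 0.171 × 1.18e+07 = 2.01e+06.

(1.18 ± 0.201) × 10^7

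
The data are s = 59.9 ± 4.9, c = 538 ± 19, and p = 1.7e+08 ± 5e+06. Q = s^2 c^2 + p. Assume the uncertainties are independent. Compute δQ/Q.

0.153

Let w = s^2·c^2 = 1.04e+09. δw/w = √((2·δs/s)² + (2·δc/c)²) = √(0.0268 + 0.00499) = 0.178, so δw = 1.85e+08.
Q = w + p: δQ = √(δw² + δp²) = √(3.42e+16 + 2.5e+13) = 1.85e+08
Q = 1.21e+09, so δQ/Q = 1.85e+08/1.21e+09 = 0.153.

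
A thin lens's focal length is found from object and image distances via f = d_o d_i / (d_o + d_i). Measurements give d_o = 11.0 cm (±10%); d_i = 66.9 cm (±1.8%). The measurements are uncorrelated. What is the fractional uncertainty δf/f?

∂f/∂d_o = (d_i/(d_o+d_i))² = 0.738;  ∂f/∂d_i = (d_o/(d_o+d_i))² = 0.0199
δf = √((∂f/∂d_o · δd_o)² + (∂f/∂d_i · δd_i)²) = √(0.658 + 0.000577) = 0.812 cm
f = 9.45 cm, so δf/f = 0.812/9.45 = 0.0859.

0.0859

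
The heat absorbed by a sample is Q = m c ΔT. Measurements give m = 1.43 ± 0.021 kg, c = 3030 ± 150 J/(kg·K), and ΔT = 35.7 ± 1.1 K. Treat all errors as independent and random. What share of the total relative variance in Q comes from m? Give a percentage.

5.96%

(δQ/Q)² = (1·δm/m)² + (1·δc/c)² + (1·δΔT/ΔT)²
  m term: (1×0.0147)² = 0.000216
  c term: (1×0.0495)² = 0.00245
  ΔT term: (1×0.0308)² = 0.000949
Total = 0.00362. Share from m = 0.000216/0.00362 = 0.0596.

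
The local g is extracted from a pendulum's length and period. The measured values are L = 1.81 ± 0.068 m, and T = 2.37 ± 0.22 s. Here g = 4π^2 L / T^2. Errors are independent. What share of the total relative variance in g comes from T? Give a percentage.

96.1%

(δg/g)² = (1·δL/L)² + (-2·δT/T)²
  L term: (1×0.0376)² = 0.00141
  T term: (-2×0.0928)² = 0.0345
Total = 0.0359. Share from T = 0.0345/0.0359 = 0.961.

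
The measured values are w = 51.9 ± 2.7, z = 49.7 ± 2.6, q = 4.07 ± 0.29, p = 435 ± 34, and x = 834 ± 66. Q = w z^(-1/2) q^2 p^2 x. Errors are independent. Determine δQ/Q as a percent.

For a monomial Q ∝ w, z^(-1/2), q^2, p^2, x, fractional errors add in quadrature:
  (1·δw/w)² = (1×0.0520)² = 0.00271;  (−½·δz/z)² = (-0.5×0.0523)² = 0.000684;  (2·δq/q)² = (2×0.0713)² = 0.0203;  (2·δp/p)² = (2×0.0782)² = 0.0244;  (1·δx/x)² = (1×0.0791)² = 0.00626
δQ/Q = √(0.0544) = 0.233

23.3%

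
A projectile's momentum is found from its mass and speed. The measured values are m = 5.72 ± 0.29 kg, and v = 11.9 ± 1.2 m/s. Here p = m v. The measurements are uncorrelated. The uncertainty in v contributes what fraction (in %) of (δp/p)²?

79.8%

(δp/p)² = (1·δm/m)² + (1·δv/v)²
  m term: (1×0.0507)² = 0.00257
  v term: (1×0.101)² = 0.0102
Total = 0.0127. Share from v = 0.0102/0.0127 = 0.798.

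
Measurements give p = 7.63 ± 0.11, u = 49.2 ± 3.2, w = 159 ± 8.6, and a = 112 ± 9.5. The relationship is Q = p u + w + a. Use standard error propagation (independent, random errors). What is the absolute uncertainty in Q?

Let h = p·u = 375. δh/h = √((1·δp/p)² + (1·δu/u)²) = √(0.000208 + 0.00423) = 0.0666, so δh = 25.0.
Q = h + w + a: δQ = √(δh² + δw² + δa²) = √(625 + 74.0 + 90.2) = 28.1

28.1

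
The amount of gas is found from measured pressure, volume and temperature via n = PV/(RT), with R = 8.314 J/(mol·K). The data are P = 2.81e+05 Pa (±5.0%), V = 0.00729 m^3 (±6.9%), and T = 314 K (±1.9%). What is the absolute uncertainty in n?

Relative error in a monomial: (δn/n)² = Σ (nᵢ · δxᵢ/xᵢ)².
  (1·δP/P)² = (1×0.0500)² = 0.00250;  (1·δV/V)² = (1×0.0690)² = 0.00476;  (-1·δT/T)² = (-1×0.0190)² = 0.000361
δn/n = √(0.00762) = 0.0873
n = 0.785 mol, so δn = 0.0873 × 0.785 = 0.0685 mol.

0.0685 mol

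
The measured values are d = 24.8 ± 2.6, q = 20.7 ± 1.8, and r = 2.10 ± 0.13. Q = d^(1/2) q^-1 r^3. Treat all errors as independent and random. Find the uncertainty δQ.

0.472

Q is a product of powers, so relative uncertainties combine in quadrature:
  (½·δd/d)² = (0.5×0.105)² = 0.00275;  (-1·δq/q)² = (-1×0.0870)² = 0.00756;  (3·δr/r)² = (3×0.0619)² = 0.0345
δQ/Q = √(0.0448) = 0.212
Q = 2.23, so δQ = 0.212 × 2.23 = 0.472.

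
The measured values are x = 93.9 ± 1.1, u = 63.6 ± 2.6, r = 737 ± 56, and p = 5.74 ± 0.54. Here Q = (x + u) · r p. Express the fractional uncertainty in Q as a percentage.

12.2%

Let w = x + u = 158. δw = √(δx² + δu²) = √(1.21 + 6.76) = 2.82, so δw/w = 0.0179.
Q is then a monomial in w, r, p:
δQ/Q = √((δw/w)² + (1·δr/r)² + (1·δp/p)²) = √(0.000321 + 0.00577 + 0.00885) = 0.122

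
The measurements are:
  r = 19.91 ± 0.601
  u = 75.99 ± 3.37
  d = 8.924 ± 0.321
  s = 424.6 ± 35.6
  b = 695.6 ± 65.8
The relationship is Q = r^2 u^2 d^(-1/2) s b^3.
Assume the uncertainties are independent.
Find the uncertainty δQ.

3.45e+16

Relative error in a monomial: (δQ/Q)² = Σ (nᵢ · δxᵢ/xᵢ)².
  (2·δr/r)² = (2×0.0302)² = 0.00364;  (2·δu/u)² = (2×0.0443)² = 0.00787;  (−½·δd/d)² = (-0.5×0.0360)² = 0.000323;  (1·δs/s)² = (1×0.0838)² = 0.00703;  (3·δb/b)² = (3×0.0946)² = 0.0805
δQ/Q = √(0.0994) = 0.315
Q = 1.095e+17, so δQ = 0.315 × 1.095e+17 = 3.45e+16.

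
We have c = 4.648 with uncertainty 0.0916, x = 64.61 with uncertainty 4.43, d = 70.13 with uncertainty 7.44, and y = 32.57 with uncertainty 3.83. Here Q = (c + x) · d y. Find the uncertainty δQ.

27000

Let u = c + x = 69.26. δu = √(δc² + δx²) = √(0.00839 + 19.6) = 4.43, so δu/u = 0.0640.
Q is then a monomial in u, d, y:
δQ/Q = √((δu/u)² + (1·δd/d)² + (1·δy/y)²) = √(0.00409 + 0.0113 + 0.0138) = 0.171
Q = 158200, so δQ = 0.171 × 158200 = 27000.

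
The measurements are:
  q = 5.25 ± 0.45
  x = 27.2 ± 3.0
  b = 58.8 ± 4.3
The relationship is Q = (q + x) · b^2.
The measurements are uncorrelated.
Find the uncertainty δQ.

Let u = q + x = 32.5. δu = √(δq² + δx²) = √(0.203 + 9.00) = 3.03, so δu/u = 0.0935.
Q is then a monomial in u, b:
δQ/Q = √((δu/u)² + (2·δb/b)²) = √(0.00874 + 0.0214) = 0.174
Q = 1.12e+05, so δQ = 0.174 × 1.12e+05 = 19500.

19500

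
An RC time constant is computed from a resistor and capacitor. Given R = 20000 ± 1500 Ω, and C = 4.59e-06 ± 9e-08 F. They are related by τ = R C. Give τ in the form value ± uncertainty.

τ is a product of powers, so relative uncertainties combine in quadrature:
  (1·δR/R)² = (1×0.0750)² = 0.00562;  (1·δC/C)² = (1×0.0196)² = 0.000384
δτ/τ = √(0.00601) = 0.0775
τ = 0.0918 s, so δτ = 0.0775 × 0.0918 = 0.00712 s.

0.0918 ± 0.00712 s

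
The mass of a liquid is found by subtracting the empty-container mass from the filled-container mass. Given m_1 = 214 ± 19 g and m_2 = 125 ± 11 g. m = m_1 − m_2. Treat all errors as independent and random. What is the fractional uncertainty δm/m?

For a sum/difference, combine absolute errors in quadrature:
  (δm_1)² = 361;  (δm_2)² = 121
δm = √(482) = 22.0 g
m = 89.0 g, so δm/m = 22.0/89.0 = 0.247.

0.247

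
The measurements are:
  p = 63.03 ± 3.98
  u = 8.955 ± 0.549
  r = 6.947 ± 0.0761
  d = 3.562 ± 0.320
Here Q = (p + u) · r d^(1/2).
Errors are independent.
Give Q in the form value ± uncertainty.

943.8 ± 68.4

Let w = p + u = 71.98. δw = √(δp² + δu²) = √(15.8 + 0.301) = 4.02, so δw/w = 0.0558.
Q is then a monomial in w, r, d:
δQ/Q = √((δw/w)² + (1·δr/r)² + (½·δd/d)²) = √(0.00312 + 0.000120 + 0.00202) = 0.0725
Q = 943.8, so δQ = 0.0725 × 943.8 = 68.4.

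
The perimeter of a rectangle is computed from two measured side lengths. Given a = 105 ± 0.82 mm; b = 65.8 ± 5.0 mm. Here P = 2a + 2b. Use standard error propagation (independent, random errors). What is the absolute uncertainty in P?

10.1 mm

Absolute uncertainties add in quadrature for a linear combination:
  (2·δa)² = 2.69;  (2·δb)² = 100
δP = √(103) = 10.1 mm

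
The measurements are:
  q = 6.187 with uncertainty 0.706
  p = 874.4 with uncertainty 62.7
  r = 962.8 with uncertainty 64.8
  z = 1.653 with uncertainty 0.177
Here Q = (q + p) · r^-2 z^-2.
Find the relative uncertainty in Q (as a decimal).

Let u = q + p = 880.6. δu = √(δq² + δp²) = √(0.498 + 3930) = 62.7, so δu/u = 0.0712.
Q is then a monomial in u, r, z:
δQ/Q = √((δu/u)² + (-2·δr/r)² + (-2·δz/z)²) = √(0.00507 + 0.0181 + 0.0459) = 0.263

0.263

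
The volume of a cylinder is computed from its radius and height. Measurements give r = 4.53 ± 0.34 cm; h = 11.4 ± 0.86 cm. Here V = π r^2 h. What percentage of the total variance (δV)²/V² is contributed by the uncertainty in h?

20.2%

(δV/V)² = (2·δr/r)² + (1·δh/h)²
  r term: (2×0.0751)² = 0.0225
  h term: (1×0.0754)² = 0.00569
Total = 0.0282. Share from h = 0.00569/0.0282 = 0.202.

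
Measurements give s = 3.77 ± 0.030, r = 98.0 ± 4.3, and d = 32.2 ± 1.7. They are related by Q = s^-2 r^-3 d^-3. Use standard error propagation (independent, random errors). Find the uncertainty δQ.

4.63e-13

Since Q is a product/quotient, work with relative uncertainties:
  (-2·δs/s)² = (-2×0.00796)² = 0.000253;  (-3·δr/r)² = (-3×0.0439)² = 0.0173;  (-3·δd/d)² = (-3×0.0528)² = 0.0251
δQ/Q = √(0.0427) = 0.207
Q = 2.24e-12, so δQ = 0.207 × 2.24e-12 = 4.63e-13.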